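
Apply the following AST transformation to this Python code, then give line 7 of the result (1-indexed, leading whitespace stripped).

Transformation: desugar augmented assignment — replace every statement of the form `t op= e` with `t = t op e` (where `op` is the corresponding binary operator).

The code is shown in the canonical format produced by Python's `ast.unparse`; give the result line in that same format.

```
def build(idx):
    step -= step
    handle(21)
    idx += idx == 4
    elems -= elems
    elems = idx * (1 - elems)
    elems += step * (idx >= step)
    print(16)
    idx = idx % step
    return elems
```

Transformed code:
def build(idx):
    step = step - step
    handle(21)
    idx = idx + (idx == 4)
    elems = elems - elems
    elems = idx * (1 - elems)
    elems = elems + step * (idx >= step)
    print(16)
    idx = idx % step
    return elems

elems = elems + step * (idx >= step)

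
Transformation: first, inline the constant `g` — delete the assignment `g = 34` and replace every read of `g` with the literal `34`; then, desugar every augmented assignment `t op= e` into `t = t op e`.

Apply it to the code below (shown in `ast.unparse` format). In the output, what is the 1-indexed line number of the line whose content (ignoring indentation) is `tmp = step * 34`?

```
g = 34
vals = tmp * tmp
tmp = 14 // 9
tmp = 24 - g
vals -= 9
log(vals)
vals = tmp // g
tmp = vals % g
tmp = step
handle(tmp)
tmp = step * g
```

Transformed code:
vals = tmp * tmp
tmp = 14 // 9
tmp = 24 - 34
vals = vals - 9
log(vals)
vals = tmp // 34
tmp = vals % 34
tmp = step
handle(tmp)
tmp = step * 34

10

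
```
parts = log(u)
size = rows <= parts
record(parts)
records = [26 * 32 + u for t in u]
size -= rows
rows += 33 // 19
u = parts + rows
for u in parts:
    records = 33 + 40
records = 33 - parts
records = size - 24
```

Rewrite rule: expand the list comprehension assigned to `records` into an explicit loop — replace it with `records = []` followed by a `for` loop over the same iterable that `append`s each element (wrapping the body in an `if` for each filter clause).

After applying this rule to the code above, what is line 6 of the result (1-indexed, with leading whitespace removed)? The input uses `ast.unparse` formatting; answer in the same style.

records.append(26 * 32 + u)

Transformed code:
parts = log(u)
size = rows <= parts
record(parts)
records = []
for t in u:
    records.append(26 * 32 + u)
size -= rows
rows += 33 // 19
u = parts + rows
for u in parts:
    records = 33 + 40
records = 33 - parts
records = size - 24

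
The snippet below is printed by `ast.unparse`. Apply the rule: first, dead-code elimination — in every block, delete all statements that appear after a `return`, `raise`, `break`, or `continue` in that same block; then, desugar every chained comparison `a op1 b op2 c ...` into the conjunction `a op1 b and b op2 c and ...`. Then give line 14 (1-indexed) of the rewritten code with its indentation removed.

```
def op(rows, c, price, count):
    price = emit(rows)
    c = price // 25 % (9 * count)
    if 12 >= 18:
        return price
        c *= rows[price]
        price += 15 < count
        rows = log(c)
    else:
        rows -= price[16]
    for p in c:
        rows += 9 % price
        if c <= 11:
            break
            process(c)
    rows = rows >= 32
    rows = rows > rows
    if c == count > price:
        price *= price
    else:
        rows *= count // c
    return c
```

Transformed code:
def op(rows, c, price, count):
    price = emit(rows)
    c = price // 25 % (9 * count)
    if 12 >= 18:
        return price
    else:
        rows -= price[16]
    for p in c:
        rows += 9 % price
        if c <= 11:
            break
    rows = rows >= 32
    rows = rows > rows
    if c == count and count > price:
        price *= price
    else:
        rows *= count // c
    return c

if c == count and count > price:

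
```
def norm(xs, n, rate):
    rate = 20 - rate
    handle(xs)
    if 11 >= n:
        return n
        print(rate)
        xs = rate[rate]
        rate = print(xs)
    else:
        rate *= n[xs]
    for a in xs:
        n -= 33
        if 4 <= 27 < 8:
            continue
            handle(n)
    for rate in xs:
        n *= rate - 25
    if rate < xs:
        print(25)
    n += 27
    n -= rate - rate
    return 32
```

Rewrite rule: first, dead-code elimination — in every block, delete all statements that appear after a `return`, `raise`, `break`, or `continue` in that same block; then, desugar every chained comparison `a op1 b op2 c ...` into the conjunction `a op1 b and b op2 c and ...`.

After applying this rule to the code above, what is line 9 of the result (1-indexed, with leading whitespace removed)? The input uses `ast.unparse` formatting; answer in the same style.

n -= 33

Transformed code:
def norm(xs, n, rate):
    rate = 20 - rate
    handle(xs)
    if 11 >= n:
        return n
    else:
        rate *= n[xs]
    for a in xs:
        n -= 33
        if 4 <= 27 and 27 < 8:
            continue
    for rate in xs:
        n *= rate - 25
    if rate < xs:
        print(25)
    n += 27
    n -= rate - rate
    return 32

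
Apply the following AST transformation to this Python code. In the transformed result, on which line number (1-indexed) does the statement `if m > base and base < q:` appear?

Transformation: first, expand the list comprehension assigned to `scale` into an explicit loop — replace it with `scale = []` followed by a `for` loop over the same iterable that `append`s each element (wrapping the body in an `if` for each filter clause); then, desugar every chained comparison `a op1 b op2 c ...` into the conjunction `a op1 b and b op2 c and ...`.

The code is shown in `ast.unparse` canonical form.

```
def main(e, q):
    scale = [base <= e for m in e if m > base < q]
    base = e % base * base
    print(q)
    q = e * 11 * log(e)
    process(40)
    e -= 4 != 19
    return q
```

4

Transformed code:
def main(e, q):
    scale = []
    for m in e:
        if m > base and base < q:
            scale.append(base <= e)
    base = e % base * base
    print(q)
    q = e * 11 * log(e)
    process(40)
    e -= 4 != 19
    return q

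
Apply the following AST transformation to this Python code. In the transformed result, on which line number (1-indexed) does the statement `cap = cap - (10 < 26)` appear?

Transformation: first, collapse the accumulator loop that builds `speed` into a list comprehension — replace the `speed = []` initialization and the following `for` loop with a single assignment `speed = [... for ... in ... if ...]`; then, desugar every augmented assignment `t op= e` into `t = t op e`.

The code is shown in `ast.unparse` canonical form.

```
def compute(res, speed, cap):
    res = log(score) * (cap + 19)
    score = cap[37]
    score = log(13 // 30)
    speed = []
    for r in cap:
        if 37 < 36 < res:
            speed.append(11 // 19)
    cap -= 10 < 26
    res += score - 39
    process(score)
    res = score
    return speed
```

Transformed code:
def compute(res, speed, cap):
    res = log(score) * (cap + 19)
    score = cap[37]
    score = log(13 // 30)
    speed = [11 // 19 for r in cap if 37 < 36 < res]
    cap = cap - (10 < 26)
    res = res + (score - 39)
    process(score)
    res = score
    return speed

6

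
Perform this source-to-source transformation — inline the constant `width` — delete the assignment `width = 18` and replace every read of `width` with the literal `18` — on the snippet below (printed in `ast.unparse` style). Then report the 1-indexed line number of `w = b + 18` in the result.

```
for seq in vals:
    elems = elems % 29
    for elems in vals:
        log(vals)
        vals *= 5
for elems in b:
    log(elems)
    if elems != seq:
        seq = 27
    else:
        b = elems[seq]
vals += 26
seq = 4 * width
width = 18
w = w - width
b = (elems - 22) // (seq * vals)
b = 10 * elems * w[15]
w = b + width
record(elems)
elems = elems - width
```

17

Transformed code:
for seq in vals:
    elems = elems % 29
    for elems in vals:
        log(vals)
        vals *= 5
for elems in b:
    log(elems)
    if elems != seq:
        seq = 27
    else:
        b = elems[seq]
vals += 26
seq = 4 * 18
w = w - 18
b = (elems - 22) // (seq * vals)
b = 10 * elems * w[15]
w = b + 18
record(elems)
elems = elems - 18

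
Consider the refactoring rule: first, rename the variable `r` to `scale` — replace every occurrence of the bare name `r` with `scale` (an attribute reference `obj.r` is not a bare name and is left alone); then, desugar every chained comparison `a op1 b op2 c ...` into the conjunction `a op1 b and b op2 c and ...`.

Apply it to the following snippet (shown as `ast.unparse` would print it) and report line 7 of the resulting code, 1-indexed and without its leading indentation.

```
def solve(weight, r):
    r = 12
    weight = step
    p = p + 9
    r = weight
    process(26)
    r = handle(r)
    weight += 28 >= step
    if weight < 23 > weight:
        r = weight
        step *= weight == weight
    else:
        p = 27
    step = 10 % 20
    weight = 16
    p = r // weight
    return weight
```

Transformed code:
def solve(weight, scale):
    scale = 12
    weight = step
    p = p + 9
    scale = weight
    process(26)
    scale = handle(scale)
    weight += 28 >= step
    if weight < 23 and 23 > weight:
        scale = weight
        step *= weight == weight
    else:
        p = 27
    step = 10 % 20
    weight = 16
    p = scale // weight
    return weight

scale = handle(scale)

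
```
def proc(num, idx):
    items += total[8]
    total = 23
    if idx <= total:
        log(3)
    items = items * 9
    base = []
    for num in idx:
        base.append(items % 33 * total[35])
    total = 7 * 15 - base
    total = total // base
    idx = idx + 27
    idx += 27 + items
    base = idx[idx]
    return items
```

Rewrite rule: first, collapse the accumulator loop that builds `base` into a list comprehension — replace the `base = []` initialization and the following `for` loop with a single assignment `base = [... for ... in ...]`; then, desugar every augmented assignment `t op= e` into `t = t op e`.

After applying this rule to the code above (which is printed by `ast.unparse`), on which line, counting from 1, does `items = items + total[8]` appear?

Transformed code:
def proc(num, idx):
    items = items + total[8]
    total = 23
    if idx <= total:
        log(3)
    items = items * 9
    base = [items % 33 * total[35] for num in idx]
    total = 7 * 15 - base
    total = total // base
    idx = idx + 27
    idx = idx + (27 + items)
    base = idx[idx]
    return items

2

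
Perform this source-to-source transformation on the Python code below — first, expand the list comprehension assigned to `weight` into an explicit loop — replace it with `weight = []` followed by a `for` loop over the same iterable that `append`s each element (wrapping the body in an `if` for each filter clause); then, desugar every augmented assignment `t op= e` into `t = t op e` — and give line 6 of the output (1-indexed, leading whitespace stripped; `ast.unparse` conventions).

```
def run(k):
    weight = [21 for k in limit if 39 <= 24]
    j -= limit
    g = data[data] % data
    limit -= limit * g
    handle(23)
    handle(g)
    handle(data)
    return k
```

j = j - limit

Transformed code:
def run(k):
    weight = []
    for k in limit:
        if 39 <= 24:
            weight.append(21)
    j = j - limit
    g = data[data] % data
    limit = limit - limit * g
    handle(23)
    handle(g)
    handle(data)
    return k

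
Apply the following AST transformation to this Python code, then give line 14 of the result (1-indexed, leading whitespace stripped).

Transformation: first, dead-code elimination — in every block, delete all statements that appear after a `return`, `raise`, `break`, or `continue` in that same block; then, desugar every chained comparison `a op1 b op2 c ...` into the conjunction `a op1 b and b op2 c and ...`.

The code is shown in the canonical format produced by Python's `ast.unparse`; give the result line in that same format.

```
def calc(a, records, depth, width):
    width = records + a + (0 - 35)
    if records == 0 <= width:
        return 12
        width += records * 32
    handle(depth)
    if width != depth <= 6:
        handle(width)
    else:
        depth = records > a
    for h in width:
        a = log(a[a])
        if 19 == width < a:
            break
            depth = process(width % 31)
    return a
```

return a

Transformed code:
def calc(a, records, depth, width):
    width = records + a + (0 - 35)
    if records == 0 and 0 <= width:
        return 12
    handle(depth)
    if width != depth and depth <= 6:
        handle(width)
    else:
        depth = records > a
    for h in width:
        a = log(a[a])
        if 19 == width and width < a:
            break
    return a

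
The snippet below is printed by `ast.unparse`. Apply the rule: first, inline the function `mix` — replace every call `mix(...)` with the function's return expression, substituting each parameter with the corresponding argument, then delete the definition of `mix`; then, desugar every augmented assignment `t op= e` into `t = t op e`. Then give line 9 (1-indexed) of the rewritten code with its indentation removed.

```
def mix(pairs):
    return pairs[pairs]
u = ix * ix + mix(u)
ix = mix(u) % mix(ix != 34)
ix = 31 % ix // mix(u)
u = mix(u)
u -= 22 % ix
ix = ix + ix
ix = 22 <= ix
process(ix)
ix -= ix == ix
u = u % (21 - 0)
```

Transformed code:
u = ix * ix + u[u]
ix = u[u] % (ix != 34)[ix != 34]
ix = 31 % ix // u[u]
u = u[u]
u = u - 22 % ix
ix = ix + ix
ix = 22 <= ix
process(ix)
ix = ix - (ix == ix)
u = u % (21 - 0)

ix = ix - (ix == ix)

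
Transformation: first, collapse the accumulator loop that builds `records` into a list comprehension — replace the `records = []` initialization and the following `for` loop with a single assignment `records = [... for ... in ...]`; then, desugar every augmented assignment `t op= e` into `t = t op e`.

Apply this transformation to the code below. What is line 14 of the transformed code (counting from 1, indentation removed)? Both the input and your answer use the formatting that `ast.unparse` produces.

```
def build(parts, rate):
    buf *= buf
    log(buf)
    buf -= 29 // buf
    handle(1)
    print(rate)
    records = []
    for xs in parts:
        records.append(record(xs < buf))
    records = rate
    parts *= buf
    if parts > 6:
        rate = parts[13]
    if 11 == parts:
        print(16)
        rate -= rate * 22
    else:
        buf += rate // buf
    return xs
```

Transformed code:
def build(parts, rate):
    buf = buf * buf
    log(buf)
    buf = buf - 29 // buf
    handle(1)
    print(rate)
    records = [record(xs < buf) for xs in parts]
    records = rate
    parts = parts * buf
    if parts > 6:
        rate = parts[13]
    if 11 == parts:
        print(16)
        rate = rate - rate * 22
    else:
        buf = buf + rate // buf
    return xs

rate = rate - rate * 22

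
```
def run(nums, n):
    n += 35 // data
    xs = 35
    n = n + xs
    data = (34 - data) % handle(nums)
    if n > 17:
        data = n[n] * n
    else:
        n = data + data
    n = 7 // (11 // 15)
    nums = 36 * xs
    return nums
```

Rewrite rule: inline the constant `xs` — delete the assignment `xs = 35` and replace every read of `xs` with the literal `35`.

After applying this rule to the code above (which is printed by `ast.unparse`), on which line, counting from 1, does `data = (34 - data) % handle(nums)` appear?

Transformed code:
def run(nums, n):
    n += 35 // data
    n = n + 35
    data = (34 - data) % handle(nums)
    if n > 17:
        data = n[n] * n
    else:
        n = data + data
    n = 7 // (11 // 15)
    nums = 36 * 35
    return nums

4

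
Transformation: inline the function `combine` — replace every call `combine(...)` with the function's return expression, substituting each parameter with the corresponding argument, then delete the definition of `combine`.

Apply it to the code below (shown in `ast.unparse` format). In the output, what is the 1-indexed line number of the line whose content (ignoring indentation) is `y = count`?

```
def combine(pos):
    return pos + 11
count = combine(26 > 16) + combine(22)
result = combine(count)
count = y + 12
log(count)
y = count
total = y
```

Transformed code:
count = (26 > 16) + 11 + (22 + 11)
result = count + 11
count = y + 12
log(count)
y = count
total = y

5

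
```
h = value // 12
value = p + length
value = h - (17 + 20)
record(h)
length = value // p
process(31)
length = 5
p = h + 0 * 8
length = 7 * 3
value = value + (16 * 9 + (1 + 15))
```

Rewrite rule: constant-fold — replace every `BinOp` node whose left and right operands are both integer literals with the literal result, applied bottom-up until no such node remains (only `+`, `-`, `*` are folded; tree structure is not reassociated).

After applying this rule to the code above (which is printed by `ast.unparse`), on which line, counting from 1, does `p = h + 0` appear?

8

Transformed code:
h = value // 12
value = p + length
value = h - 37
record(h)
length = value // p
process(31)
length = 5
p = h + 0
length = 21
value = value + 160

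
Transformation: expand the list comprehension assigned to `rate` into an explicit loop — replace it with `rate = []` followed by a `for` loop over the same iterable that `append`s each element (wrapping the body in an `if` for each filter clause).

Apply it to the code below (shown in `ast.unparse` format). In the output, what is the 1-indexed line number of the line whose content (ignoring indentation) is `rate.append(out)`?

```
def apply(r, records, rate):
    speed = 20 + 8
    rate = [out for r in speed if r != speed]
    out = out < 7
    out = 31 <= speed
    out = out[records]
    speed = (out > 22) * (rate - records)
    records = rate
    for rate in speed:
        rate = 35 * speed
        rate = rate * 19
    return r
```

6

Transformed code:
def apply(r, records, rate):
    speed = 20 + 8
    rate = []
    for r in speed:
        if r != speed:
            rate.append(out)
    out = out < 7
    out = 31 <= speed
    out = out[records]
    speed = (out > 22) * (rate - records)
    records = rate
    for rate in speed:
        rate = 35 * speed
        rate = rate * 19
    return r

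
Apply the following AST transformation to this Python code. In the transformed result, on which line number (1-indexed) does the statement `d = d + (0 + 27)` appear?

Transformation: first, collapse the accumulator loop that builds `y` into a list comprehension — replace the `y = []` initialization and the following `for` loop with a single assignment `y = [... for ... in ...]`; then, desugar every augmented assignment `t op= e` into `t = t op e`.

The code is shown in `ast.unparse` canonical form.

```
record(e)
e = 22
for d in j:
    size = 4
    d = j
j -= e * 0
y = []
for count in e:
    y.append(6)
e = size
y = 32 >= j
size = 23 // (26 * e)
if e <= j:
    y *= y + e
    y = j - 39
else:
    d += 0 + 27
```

Transformed code:
record(e)
e = 22
for d in j:
    size = 4
    d = j
j = j - e * 0
y = [6 for count in e]
e = size
y = 32 >= j
size = 23 // (26 * e)
if e <= j:
    y = y * (y + e)
    y = j - 39
else:
    d = d + (0 + 27)

15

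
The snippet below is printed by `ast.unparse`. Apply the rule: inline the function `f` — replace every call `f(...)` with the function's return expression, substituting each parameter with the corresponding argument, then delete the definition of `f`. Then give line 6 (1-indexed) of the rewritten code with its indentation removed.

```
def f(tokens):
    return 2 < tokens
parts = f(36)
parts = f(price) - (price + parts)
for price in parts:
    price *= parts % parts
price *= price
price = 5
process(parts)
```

price = 5

Transformed code:
parts = 2 < 36
parts = (2 < price) - (price + parts)
for price in parts:
    price *= parts % parts
price *= price
price = 5
process(parts)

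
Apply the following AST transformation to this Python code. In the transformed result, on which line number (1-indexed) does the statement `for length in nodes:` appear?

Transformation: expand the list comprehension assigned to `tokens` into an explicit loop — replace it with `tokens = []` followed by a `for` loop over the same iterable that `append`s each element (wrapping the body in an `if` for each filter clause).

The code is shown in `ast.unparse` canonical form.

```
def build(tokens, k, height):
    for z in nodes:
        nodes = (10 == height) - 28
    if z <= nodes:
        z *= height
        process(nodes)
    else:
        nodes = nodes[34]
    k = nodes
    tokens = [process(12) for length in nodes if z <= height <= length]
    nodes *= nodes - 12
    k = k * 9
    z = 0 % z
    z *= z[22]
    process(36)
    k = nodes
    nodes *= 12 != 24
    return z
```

11

Transformed code:
def build(tokens, k, height):
    for z in nodes:
        nodes = (10 == height) - 28
    if z <= nodes:
        z *= height
        process(nodes)
    else:
        nodes = nodes[34]
    k = nodes
    tokens = []
    for length in nodes:
        if z <= height <= length:
            tokens.append(process(12))
    nodes *= nodes - 12
    k = k * 9
    z = 0 % z
    z *= z[22]
    process(36)
    k = nodes
    nodes *= 12 != 24
    return z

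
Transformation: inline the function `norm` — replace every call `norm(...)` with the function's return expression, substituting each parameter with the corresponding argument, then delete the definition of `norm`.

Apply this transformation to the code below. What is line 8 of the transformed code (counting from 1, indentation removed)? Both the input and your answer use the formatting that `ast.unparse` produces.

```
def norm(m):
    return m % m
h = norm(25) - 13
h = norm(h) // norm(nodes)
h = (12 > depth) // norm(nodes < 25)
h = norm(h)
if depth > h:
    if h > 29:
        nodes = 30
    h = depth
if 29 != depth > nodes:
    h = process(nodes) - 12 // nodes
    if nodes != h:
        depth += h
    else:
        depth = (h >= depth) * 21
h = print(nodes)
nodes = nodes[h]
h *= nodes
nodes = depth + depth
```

h = depth

Transformed code:
h = 25 % 25 - 13
h = h % h // (nodes % nodes)
h = (12 > depth) // ((nodes < 25) % (nodes < 25))
h = h % h
if depth > h:
    if h > 29:
        nodes = 30
    h = depth
if 29 != depth > nodes:
    h = process(nodes) - 12 // nodes
    if nodes != h:
        depth += h
    else:
        depth = (h >= depth) * 21
h = print(nodes)
nodes = nodes[h]
h *= nodes
nodes = depth + depth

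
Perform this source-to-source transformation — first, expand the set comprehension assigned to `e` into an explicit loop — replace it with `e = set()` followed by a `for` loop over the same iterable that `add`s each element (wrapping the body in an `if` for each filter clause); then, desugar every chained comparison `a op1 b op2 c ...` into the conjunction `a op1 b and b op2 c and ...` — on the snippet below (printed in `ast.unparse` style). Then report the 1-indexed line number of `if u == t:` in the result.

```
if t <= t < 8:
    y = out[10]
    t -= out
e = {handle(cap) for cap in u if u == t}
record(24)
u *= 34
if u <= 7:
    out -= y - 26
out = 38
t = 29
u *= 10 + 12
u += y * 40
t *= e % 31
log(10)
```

Transformed code:
if t <= t and t < 8:
    y = out[10]
    t -= out
e = set()
for cap in u:
    if u == t:
        e.add(handle(cap))
record(24)
u *= 34
if u <= 7:
    out -= y - 26
out = 38
t = 29
u *= 10 + 12
u += y * 40
t *= e % 31
log(10)

6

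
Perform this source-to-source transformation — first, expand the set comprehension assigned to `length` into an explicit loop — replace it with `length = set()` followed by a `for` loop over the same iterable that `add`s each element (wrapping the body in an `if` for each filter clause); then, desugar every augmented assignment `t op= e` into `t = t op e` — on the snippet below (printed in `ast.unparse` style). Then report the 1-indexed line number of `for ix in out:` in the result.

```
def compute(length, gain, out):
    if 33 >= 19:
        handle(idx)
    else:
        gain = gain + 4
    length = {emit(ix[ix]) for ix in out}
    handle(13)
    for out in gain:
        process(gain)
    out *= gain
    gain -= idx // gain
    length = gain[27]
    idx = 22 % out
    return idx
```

7

Transformed code:
def compute(length, gain, out):
    if 33 >= 19:
        handle(idx)
    else:
        gain = gain + 4
    length = set()
    for ix in out:
        length.add(emit(ix[ix]))
    handle(13)
    for out in gain:
        process(gain)
    out = out * gain
    gain = gain - idx // gain
    length = gain[27]
    idx = 22 % out
    return idx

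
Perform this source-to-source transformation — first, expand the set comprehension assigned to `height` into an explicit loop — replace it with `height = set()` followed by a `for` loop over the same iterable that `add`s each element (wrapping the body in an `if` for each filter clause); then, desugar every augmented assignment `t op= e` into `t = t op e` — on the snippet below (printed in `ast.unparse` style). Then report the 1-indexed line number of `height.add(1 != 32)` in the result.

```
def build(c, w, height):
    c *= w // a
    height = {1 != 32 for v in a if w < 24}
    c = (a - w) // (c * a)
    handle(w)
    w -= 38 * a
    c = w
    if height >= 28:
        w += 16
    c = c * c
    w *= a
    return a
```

Transformed code:
def build(c, w, height):
    c = c * (w // a)
    height = set()
    for v in a:
        if w < 24:
            height.add(1 != 32)
    c = (a - w) // (c * a)
    handle(w)
    w = w - 38 * a
    c = w
    if height >= 28:
        w = w + 16
    c = c * c
    w = w * a
    return a

6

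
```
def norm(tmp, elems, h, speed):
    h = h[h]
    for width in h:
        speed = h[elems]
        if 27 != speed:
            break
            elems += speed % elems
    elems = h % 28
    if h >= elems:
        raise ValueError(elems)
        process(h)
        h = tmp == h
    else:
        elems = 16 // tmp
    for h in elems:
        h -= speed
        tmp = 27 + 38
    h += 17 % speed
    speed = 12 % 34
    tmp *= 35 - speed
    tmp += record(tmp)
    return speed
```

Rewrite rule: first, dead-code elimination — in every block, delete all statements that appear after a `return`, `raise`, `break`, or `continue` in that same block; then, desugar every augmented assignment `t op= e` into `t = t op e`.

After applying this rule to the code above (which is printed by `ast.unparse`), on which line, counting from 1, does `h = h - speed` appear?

Transformed code:
def norm(tmp, elems, h, speed):
    h = h[h]
    for width in h:
        speed = h[elems]
        if 27 != speed:
            break
    elems = h % 28
    if h >= elems:
        raise ValueError(elems)
    else:
        elems = 16 // tmp
    for h in elems:
        h = h - speed
        tmp = 27 + 38
    h = h + 17 % speed
    speed = 12 % 34
    tmp = tmp * (35 - speed)
    tmp = tmp + record(tmp)
    return speed

13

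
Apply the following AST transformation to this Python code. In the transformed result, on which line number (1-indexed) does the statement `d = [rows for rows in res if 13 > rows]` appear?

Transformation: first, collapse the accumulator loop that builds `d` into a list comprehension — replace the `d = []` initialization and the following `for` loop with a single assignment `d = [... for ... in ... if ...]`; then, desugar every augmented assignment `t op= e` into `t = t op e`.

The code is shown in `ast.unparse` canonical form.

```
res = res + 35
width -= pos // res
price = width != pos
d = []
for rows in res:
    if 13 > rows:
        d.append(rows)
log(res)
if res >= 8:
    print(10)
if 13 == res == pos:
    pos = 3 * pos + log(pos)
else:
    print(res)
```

Transformed code:
res = res + 35
width = width - pos // res
price = width != pos
d = [rows for rows in res if 13 > rows]
log(res)
if res >= 8:
    print(10)
if 13 == res == pos:
    pos = 3 * pos + log(pos)
else:
    print(res)

4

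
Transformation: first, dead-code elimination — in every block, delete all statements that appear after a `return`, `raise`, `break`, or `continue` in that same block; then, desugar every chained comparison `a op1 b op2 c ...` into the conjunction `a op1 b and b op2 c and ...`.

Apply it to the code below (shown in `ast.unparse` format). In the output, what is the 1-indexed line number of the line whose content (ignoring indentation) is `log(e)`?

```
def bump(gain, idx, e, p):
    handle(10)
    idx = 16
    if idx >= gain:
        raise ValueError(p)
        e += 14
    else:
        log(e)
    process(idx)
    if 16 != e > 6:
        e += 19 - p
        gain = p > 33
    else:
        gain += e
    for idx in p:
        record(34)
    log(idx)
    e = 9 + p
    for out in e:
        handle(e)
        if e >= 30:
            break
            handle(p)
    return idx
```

Transformed code:
def bump(gain, idx, e, p):
    handle(10)
    idx = 16
    if idx >= gain:
        raise ValueError(p)
    else:
        log(e)
    process(idx)
    if 16 != e and e > 6:
        e += 19 - p
        gain = p > 33
    else:
        gain += e
    for idx in p:
        record(34)
    log(idx)
    e = 9 + p
    for out in e:
        handle(e)
        if e >= 30:
            break
    return idx

7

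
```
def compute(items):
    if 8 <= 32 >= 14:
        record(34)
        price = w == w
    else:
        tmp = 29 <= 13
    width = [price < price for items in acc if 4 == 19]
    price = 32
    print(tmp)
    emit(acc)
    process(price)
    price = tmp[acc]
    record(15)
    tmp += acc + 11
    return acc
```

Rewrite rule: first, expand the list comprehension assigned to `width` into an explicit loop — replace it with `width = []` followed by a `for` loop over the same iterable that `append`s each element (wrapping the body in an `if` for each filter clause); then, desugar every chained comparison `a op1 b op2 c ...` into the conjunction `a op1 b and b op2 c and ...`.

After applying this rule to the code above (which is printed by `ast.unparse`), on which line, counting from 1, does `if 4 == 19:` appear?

Transformed code:
def compute(items):
    if 8 <= 32 and 32 >= 14:
        record(34)
        price = w == w
    else:
        tmp = 29 <= 13
    width = []
    for items in acc:
        if 4 == 19:
            width.append(price < price)
    price = 32
    print(tmp)
    emit(acc)
    process(price)
    price = tmp[acc]
    record(15)
    tmp += acc + 11
    return acc

9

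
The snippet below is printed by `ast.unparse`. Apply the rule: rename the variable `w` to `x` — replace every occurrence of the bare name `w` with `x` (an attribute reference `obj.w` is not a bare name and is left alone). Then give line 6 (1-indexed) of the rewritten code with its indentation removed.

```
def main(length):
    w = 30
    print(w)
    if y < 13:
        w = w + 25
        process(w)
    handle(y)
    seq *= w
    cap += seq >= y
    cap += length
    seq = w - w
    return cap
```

process(x)

Transformed code:
def main(length):
    x = 30
    print(x)
    if y < 13:
        x = x + 25
        process(x)
    handle(y)
    seq *= x
    cap += seq >= y
    cap += length
    seq = x - x
    return cap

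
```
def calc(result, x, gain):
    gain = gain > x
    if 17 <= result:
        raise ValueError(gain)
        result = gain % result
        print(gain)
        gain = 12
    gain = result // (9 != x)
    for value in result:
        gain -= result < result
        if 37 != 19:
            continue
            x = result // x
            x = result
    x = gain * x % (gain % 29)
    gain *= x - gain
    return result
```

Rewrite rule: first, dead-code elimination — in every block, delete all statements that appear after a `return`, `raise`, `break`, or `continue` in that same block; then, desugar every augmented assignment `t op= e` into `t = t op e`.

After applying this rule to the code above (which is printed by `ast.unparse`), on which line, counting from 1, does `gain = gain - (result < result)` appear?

7

Transformed code:
def calc(result, x, gain):
    gain = gain > x
    if 17 <= result:
        raise ValueError(gain)
    gain = result // (9 != x)
    for value in result:
        gain = gain - (result < result)
        if 37 != 19:
            continue
    x = gain * x % (gain % 29)
    gain = gain * (x - gain)
    return result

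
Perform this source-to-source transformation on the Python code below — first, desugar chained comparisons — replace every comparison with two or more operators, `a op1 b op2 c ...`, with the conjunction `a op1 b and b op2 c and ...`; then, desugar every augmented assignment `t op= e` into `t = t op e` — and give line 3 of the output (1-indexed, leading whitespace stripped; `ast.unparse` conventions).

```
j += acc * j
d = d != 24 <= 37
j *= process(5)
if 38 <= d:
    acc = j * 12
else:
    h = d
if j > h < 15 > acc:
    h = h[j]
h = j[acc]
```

j = j * process(5)

Transformed code:
j = j + acc * j
d = d != 24 and 24 <= 37
j = j * process(5)
if 38 <= d:
    acc = j * 12
else:
    h = d
if j > h and h < 15 and (15 > acc):
    h = h[j]
h = j[acc]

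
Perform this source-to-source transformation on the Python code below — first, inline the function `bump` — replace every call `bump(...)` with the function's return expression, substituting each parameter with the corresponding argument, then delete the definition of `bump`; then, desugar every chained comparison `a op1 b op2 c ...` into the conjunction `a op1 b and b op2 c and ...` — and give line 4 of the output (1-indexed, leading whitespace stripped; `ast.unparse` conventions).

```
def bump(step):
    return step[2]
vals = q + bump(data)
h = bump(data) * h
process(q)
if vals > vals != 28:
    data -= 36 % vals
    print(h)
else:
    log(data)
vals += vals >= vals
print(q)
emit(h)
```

if vals > vals and vals != 28:

Transformed code:
vals = q + data[2]
h = data[2] * h
process(q)
if vals > vals and vals != 28:
    data -= 36 % vals
    print(h)
else:
    log(data)
vals += vals >= vals
print(q)
emit(h)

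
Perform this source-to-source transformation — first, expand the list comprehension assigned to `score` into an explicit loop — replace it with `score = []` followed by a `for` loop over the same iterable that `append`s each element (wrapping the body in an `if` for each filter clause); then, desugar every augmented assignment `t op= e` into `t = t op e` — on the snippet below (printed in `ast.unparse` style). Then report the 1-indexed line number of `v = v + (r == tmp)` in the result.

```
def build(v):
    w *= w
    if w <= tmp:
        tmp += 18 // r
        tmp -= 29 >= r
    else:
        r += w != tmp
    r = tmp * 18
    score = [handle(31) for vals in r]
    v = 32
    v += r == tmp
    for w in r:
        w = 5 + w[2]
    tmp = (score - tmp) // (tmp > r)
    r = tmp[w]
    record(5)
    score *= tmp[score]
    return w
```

13

Transformed code:
def build(v):
    w = w * w
    if w <= tmp:
        tmp = tmp + 18 // r
        tmp = tmp - (29 >= r)
    else:
        r = r + (w != tmp)
    r = tmp * 18
    score = []
    for vals in r:
        score.append(handle(31))
    v = 32
    v = v + (r == tmp)
    for w in r:
        w = 5 + w[2]
    tmp = (score - tmp) // (tmp > r)
    r = tmp[w]
    record(5)
    score = score * tmp[score]
    return w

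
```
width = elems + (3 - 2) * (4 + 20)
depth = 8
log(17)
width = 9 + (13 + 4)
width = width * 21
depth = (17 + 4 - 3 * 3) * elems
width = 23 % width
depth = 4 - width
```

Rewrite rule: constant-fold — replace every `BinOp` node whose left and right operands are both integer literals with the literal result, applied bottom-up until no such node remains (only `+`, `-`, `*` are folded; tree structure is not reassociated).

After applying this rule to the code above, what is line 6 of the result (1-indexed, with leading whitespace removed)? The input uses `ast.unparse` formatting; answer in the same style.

Transformed code:
width = elems + 24
depth = 8
log(17)
width = 26
width = width * 21
depth = 12 * elems
width = 23 % width
depth = 4 - width

depth = 12 * elems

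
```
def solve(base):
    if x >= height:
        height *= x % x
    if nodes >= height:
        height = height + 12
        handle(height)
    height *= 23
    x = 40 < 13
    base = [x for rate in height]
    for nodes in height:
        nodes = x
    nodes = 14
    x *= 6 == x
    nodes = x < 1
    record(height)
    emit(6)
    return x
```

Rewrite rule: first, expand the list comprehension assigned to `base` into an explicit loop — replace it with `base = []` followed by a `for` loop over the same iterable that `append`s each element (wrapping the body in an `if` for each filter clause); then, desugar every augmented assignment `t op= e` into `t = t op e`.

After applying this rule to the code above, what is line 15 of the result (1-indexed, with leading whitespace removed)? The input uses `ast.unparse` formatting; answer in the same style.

Transformed code:
def solve(base):
    if x >= height:
        height = height * (x % x)
    if nodes >= height:
        height = height + 12
        handle(height)
    height = height * 23
    x = 40 < 13
    base = []
    for rate in height:
        base.append(x)
    for nodes in height:
        nodes = x
    nodes = 14
    x = x * (6 == x)
    nodes = x < 1
    record(height)
    emit(6)
    return x

x = x * (6 == x)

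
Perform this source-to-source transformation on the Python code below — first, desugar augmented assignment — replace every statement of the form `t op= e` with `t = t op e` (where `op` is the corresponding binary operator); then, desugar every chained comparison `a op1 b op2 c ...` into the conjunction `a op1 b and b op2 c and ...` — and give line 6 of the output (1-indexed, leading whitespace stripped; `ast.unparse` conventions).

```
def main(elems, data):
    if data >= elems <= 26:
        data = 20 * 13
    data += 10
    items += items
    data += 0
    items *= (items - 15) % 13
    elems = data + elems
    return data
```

Transformed code:
def main(elems, data):
    if data >= elems and elems <= 26:
        data = 20 * 13
    data = data + 10
    items = items + items
    data = data + 0
    items = items * ((items - 15) % 13)
    elems = data + elems
    return data

data = data + 0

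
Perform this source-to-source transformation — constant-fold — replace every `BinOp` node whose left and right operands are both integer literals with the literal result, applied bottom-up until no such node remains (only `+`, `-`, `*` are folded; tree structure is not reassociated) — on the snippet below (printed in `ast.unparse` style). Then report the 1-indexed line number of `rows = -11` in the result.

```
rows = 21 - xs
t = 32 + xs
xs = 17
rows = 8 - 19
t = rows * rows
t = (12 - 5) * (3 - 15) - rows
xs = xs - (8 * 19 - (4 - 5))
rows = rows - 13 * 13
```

Transformed code:
rows = 21 - xs
t = 32 + xs
xs = 17
rows = -11
t = rows * rows
t = -84 - rows
xs = xs - 153
rows = rows - 169

4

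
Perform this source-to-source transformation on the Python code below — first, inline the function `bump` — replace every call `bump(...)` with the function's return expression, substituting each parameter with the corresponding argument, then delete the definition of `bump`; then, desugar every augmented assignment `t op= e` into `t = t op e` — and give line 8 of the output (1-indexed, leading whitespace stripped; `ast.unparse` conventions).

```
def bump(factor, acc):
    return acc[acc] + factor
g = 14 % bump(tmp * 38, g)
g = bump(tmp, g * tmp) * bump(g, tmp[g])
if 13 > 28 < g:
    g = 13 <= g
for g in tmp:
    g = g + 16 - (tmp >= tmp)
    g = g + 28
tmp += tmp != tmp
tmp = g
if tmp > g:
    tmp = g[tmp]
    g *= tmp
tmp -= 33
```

Transformed code:
g = 14 % (g[g] + tmp * 38)
g = ((g * tmp)[g * tmp] + tmp) * (tmp[g][tmp[g]] + g)
if 13 > 28 < g:
    g = 13 <= g
for g in tmp:
    g = g + 16 - (tmp >= tmp)
    g = g + 28
tmp = tmp + (tmp != tmp)
tmp = g
if tmp > g:
    tmp = g[tmp]
    g = g * tmp
tmp = tmp - 33

tmp = tmp + (tmp != tmp)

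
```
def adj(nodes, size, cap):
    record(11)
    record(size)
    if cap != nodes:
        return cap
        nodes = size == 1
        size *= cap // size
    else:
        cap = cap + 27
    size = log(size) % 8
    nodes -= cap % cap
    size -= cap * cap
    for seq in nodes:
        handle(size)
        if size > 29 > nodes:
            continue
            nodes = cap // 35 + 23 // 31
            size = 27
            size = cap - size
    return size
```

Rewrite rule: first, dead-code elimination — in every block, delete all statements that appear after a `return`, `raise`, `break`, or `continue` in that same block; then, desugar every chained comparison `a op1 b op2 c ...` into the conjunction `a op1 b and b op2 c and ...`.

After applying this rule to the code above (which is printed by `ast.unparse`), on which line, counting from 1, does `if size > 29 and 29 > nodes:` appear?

Transformed code:
def adj(nodes, size, cap):
    record(11)
    record(size)
    if cap != nodes:
        return cap
    else:
        cap = cap + 27
    size = log(size) % 8
    nodes -= cap % cap
    size -= cap * cap
    for seq in nodes:
        handle(size)
        if size > 29 and 29 > nodes:
            continue
    return size

13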